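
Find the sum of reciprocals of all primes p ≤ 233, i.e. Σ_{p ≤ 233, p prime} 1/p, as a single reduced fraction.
Σ 1/p = 8762990377702925264993654890050782886250854676753323401606562622367345144099360398279019780479/4445236185272185438169240794291312557432222642727183809026451438704160103479600800432029464270

π(233) = 51, so the primes ≤ 233 are [2, 3, 5, 7, 11, 13, 17, 19, 23, 29, 31, 37, 41, 43, 47, 53, 59, 61, 67, 71, 73, 79, 83, 89, 97, 101, 103, 107, 109, 113, 127, 131, 137, 139, 149, 151, 157, 163, 167, 173, 179, 181, 191, 193, 197, 199, 211, 223, 227, 229, 233]. Summing 1/p over these primes: 8762990377702925264993654890050782886250854676753323401606562622367345144099360398279019780479/4445236185272185438169240794291312557432222642727183809026451438704160103479600800432029464270 ≈ 1.9713. Mertens estimate ln ln(233) + 0.2615 ≈ 1.9573.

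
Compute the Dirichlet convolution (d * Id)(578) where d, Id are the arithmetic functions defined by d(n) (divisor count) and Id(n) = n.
(d * Id)(578) = 1304

Divisors of 578: [1, 2, 17, 34, 289, 578]. For each d | 578:
  d = 1: d(1) · Id(578/1) = 1 · 578 = 578
  d = 2: d(2) · Id(578/2) = 2 · 289 = 578
  d = 17: d(17) · Id(578/17) = 2 · 34 = 68
  d = 34: d(34) · Id(578/34) = 4 · 17 = 68
  d = 289: d(289) · Id(578/289) = 3 · 2 = 6
  d = 578: d(578) · Id(578/578) = 6 · 1 = 6
Summing: (d * Id)(578) = 578 + 578 + 68 + 68 + 6 + 6 = 1304.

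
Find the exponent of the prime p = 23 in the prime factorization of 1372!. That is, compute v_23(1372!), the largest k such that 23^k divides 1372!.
v_23(1372!) = 61

Legendre's formula: v_p(n!) = Σ_{k ≥ 1} ⌊n / p^k⌋. For p = 23, n = 1372, the terms are:
  ⌊1372/23^1⌋ = ⌊1372/23⌋ = 59
  ⌊1372/23^2⌋ = ⌊1372/529⌋ = 2
(the next term ⌊1372/23^3⌋ = 0, terminating the sum). Summing: v_23(1372!) = 59 + 2 = 61.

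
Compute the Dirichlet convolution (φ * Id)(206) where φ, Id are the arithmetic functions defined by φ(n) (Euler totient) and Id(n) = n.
(φ * Id)(206) = 615

Divisors of 206: [1, 2, 103, 206]. For each d | 206:
  d = 1: φ(1) · Id(206/1) = 1 · 206 = 206
  d = 2: φ(2) · Id(206/2) = 1 · 103 = 103
  d = 103: φ(103) · Id(206/103) = 102 · 2 = 204
  d = 206: φ(206) · Id(206/206) = 102 · 1 = 102
Summing: (φ * Id)(206) = 206 + 103 + 204 + 102 = 615.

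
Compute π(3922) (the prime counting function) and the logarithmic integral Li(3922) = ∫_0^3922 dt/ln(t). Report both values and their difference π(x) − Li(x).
π(3922) = 543;  Li(3922) ≈ 555.95;  π(x) − Li(x) ≈ -12.95.

Direct count of primes ≤ 3922 gives π(3922) = 543. Numerical evaluation of the logarithmic integral gives Li(3922) ≈ 555.95. The difference π(x) − Li(x) ≈ -12.95 is typically negative for small/moderate x (Li(x) overestimates), though Littlewood's theorem shows this sign changes infinitely often.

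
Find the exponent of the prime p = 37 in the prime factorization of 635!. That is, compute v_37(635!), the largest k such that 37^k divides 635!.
v_37(635!) = 17

Legendre's formula: v_p(n!) = Σ_{k ≥ 1} ⌊n / p^k⌋. For p = 37, n = 635, the terms are:
  ⌊635/37^1⌋ = ⌊635/37⌋ = 17
(the next term ⌊635/37^2⌋ = 0, terminating the sum). Summing: v_37(635!) = 17 = 17.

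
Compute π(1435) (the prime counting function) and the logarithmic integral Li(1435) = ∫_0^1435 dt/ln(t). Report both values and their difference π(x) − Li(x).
π(1435) = 227;  Li(1435) ≈ 238.90;  π(x) − Li(x) ≈ -11.90.

Direct count of primes ≤ 1435 gives π(1435) = 227. Numerical evaluation of the logarithmic integral gives Li(1435) ≈ 238.90. The difference π(x) − Li(x) ≈ -11.90 is typically negative for small/moderate x (Li(x) overestimates), though Littlewood's theorem shows this sign changes infinitely often.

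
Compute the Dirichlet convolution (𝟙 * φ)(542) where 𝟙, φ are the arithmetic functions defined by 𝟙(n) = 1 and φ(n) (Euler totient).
(𝟙 * φ)(542) = 542

Divisors of 542: [1, 2, 271, 542]. For each d | 542:
  d = 1: 𝟙(1) · φ(542/1) = 1 · 270 = 270
  d = 2: 𝟙(2) · φ(542/2) = 1 · 270 = 270
  d = 271: 𝟙(271) · φ(542/271) = 1 · 1 = 1
  d = 542: 𝟙(542) · φ(542/542) = 1 · 1 = 1
Summing: (𝟙 * φ)(542) = 270 + 270 + 1 + 1 = 542.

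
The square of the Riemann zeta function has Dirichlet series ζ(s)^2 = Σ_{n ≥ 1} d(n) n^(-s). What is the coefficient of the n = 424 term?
d(424) = 8

ζ(s)^2 = (Σ 1/m^s)(Σ 1/k^s). The coefficient of 1/n^s in the product is the number of ordered pairs (m, k) with mk = n, which equals d(n). For n = 424, divisors are [1, 2, 4, 8, 53, 106, 212, 424], so d(424) = 8.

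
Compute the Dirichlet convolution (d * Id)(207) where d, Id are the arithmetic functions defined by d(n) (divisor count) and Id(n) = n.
(d * Id)(207) = 450

Divisors of 207: [1, 3, 9, 23, 69, 207]. For each d | 207:
  d = 1: d(1) · Id(207/1) = 1 · 207 = 207
  d = 3: d(3) · Id(207/3) = 2 · 69 = 138
  d = 9: d(9) · Id(207/9) = 3 · 23 = 69
  d = 23: d(23) · Id(207/23) = 2 · 9 = 18
  d = 69: d(69) · Id(207/69) = 4 · 3 = 12
  d = 207: d(207) · Id(207/207) = 6 · 1 = 6
Summing: (d * Id)(207) = 207 + 138 + 69 + 18 + 12 + 6 = 450.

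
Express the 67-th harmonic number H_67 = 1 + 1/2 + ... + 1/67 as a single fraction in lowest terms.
H_67 = 14050874595745034300902316411/2933773379069966367528193600

Direct summation: H_67 = 1 + 1/2 + ... + 1/67. The least common denominator is lcm(1, ..., 67) = 79211881234889091923261227200; over this denominator the numerator is 79211881234889091923261227200 + 39605940617444545961630613600 + 26403960411629697307753742400 + 19802970308722272980815306800 + 15842376246977818384652245440 + 13201980205814848653876871200 + 11315983033555584560465889600 + 9901485154361136490407653400 + 8801320137209899102584580800 + 7921188123488909192326122720 + 7201080112262644720296475200 + 6600990102907424326938435600 + 6093221633453007071020094400 + 5657991516777792280232944800 + 5280792082325939461550748480 + 4950742577180568245203826700 + 4659522425581711289603601600 + 4400660068604949551292290400 + 4169046380783636417013748800 + 3960594061744454596163061360 + 3771994344518528186821963200 + 3600540056131322360148237600 + 3443994836299525735793966400 + 3300495051453712163469217800 + 3168475249395563676930449088 + 3046610816726503535510047200 + 2933773379069966367528193600 + 2828995758388896140116472400 + 2731444180513416962871076800 + 2640396041162969730775374240 + 2555221975319002965266491200 + 2475371288590284122601913350 + 2400360037420881573432158400 + 2329761212790855644801800800 + 2263196606711116912093177920 + 2200330034302474775646145200 + 2140861654997002484412465600 + 2084523190391818208506874400 + 2031073877817669023673364800 + 1980297030872227298081530680 + 1931997103289977851786859200 + 1885997172259264093410981600 + 1842136772904397486587470400 + 1800270028065661180074118800 + 1760264027441979820516916160 + 1721997418149762867896983200 + 1685359175210406211133217600 + 1650247525726856081734608900 + 1616569004793654937209412800 + 1584237624697781838465224544 + 1553174141860570429867867200 + 1523305408363251767755023600 + 1494563796884699847608702400 + 1466886689534983183764096800 + 1440216022452528944059295040 + 1414497879194448070058236200 + 1389682126927878805671249600 + 1365722090256708481435538400 + 1342574258218459185140020800 + 1320198020581484865387687120 + 1298555430080149047922315200 + 1277610987659501482633245600 + 1257331448172842728940654400 + 1237685644295142061300956675 + 1218644326690601414204018880 + 1200180018710440786716079200 + 1182266884102822267511361600 = 379373614085115926124362543097, so H_67 = 379373614085115926124362543097/79211881234889091923261227200; reducing by gcd(379373614085115926124362543097, 79211881234889091923261227200) = 27 gives 14050874595745034300902316411/2933773379069966367528193600 ≈ 4.78935. (The PNT-adjacent estimate ln(67) + γ ≈ 4.78191 matches within O(1/n).)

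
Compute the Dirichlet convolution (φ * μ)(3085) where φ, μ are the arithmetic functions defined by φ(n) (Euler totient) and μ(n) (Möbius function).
(φ * μ)(3085) = 1845

Divisors of 3085: [1, 5, 617, 3085]. For each d | 3085:
  d = 1: φ(1) · μ(3085/1) = 1 · 1 = 1
  d = 5: φ(5) · μ(3085/5) = 4 · -1 = -4
  d = 617: φ(617) · μ(3085/617) = 616 · -1 = -616
  d = 3085: φ(3085) · μ(3085/3085) = 2464 · 1 = 2464
Summing: (φ * μ)(3085) = 1 + -4 + -616 + 2464 = 1845.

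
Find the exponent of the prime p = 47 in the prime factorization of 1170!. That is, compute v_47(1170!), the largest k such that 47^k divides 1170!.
v_47(1170!) = 24

Legendre's formula: v_p(n!) = Σ_{k ≥ 1} ⌊n / p^k⌋. For p = 47, n = 1170, the terms are:
  ⌊1170/47^1⌋ = ⌊1170/47⌋ = 24
(the next term ⌊1170/47^2⌋ = 0, terminating the sum). Summing: v_47(1170!) = 24 = 24.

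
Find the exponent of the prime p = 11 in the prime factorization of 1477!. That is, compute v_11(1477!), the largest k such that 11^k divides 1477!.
v_11(1477!) = 147

Legendre's formula: v_p(n!) = Σ_{k ≥ 1} ⌊n / p^k⌋. For p = 11, n = 1477, the terms are:
  ⌊1477/11^1⌋ = ⌊1477/11⌋ = 134
  ⌊1477/11^2⌋ = ⌊1477/121⌋ = 12
  ⌊1477/11^3⌋ = ⌊1477/1331⌋ = 1
(the next term ⌊1477/11^4⌋ = 0, terminating the sum). Summing: v_11(1477!) = 134 + 12 + 1 = 147.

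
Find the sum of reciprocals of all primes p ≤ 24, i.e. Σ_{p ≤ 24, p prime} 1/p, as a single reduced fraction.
Σ 1/p = 334406399/223092870

π(24) = 9, so the primes ≤ 24 are [2, 3, 5, 7, 11, 13, 17, 19, 23]. Summing 1/p over these primes: 334406399/223092870 ≈ 1.4990. Mertens estimate ln ln(24) + 0.2615 ≈ 1.4178.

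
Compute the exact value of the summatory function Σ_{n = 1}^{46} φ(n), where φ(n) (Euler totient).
Σ_{n ≤ 46} φ(n) = 650

Compute φ(n) for each 1 ≤ n ≤ 46: φ(1) = 1, φ(2) = 1, φ(3) = 2, φ(4) = 2, φ(5) = 4, φ(6) = 2, φ(7) = 6, φ(8) = 4, φ(9) = 6, φ(10) = 4, φ(11) = 10, φ(12) = 4, φ(13) = 12, φ(14) = 6, φ(15) = 8, φ(16) = 8, φ(17) = 16, φ(18) = 6, φ(19) = 18, φ(20) = 8, φ(21) = 12, φ(22) = 10, φ(23) = 22, φ(24) = 8, φ(25) = 20, φ(26) = 12, φ(27) = 18, φ(28) = 12, φ(29) = 28, φ(30) = 8, φ(31) = 30, φ(32) = 16, φ(33) = 20, φ(34) = 16, φ(35) = 24, φ(36) = 12, φ(37) = 36, φ(38) = 18, φ(39) = 24, φ(40) = 16, φ(41) = 40, φ(42) = 12, φ(43) = 42, φ(44) = 20, φ(45) = 24, φ(46) = 22. Summing all 46 values: 650. (Average order: Σ_{n ≤ x} φ(n) ~ (3/π²) x². For x = 46, (3/π²)·46² ≈ 643.19.)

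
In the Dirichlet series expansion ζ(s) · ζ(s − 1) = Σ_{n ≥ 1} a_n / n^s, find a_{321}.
σ(321) = 432

In the product (Σ m^0/m^s)(Σ k / k^s) = Σ (Σ_{d | n} d) / n^s, the coefficient of 1/n^s is σ(n) = Σ_{d | n} d. For n = 321, divisors are [1, 3, 107, 321]; summing: σ(321) = 432.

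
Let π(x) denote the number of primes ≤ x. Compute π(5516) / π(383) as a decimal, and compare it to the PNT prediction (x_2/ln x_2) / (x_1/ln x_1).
π(5516)/π(383) = 728/76 ≈ 9.5789;  PNT prediction ≈ 9.9431.

π(383) = 76 and π(5516) = 728, so π(5516)/π(383) ≈ 9.5789. The PNT-predicted ratio is (5516/ln(5516)) / (383/ln(383)) ≈ 9.9431. The two agree to within a few percent, as expected.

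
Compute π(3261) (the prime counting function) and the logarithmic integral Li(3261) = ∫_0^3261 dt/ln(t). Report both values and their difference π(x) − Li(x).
π(3261) = 461;  Li(3261) ≈ 475.19;  π(x) − Li(x) ≈ -14.19.

Direct count of primes ≤ 3261 gives π(3261) = 461. Numerical evaluation of the logarithmic integral gives Li(3261) ≈ 475.19. The difference π(x) − Li(x) ≈ -14.19 is typically negative for small/moderate x (Li(x) overestimates), though Littlewood's theorem shows this sign changes infinitely often.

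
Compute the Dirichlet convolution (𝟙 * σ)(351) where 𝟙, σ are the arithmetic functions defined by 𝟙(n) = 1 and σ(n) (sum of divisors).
(𝟙 * σ)(351) = 870

Divisors of 351: [1, 3, 9, 13, 27, 39, 117, 351]. For each d | 351:
  d = 1: 𝟙(1) · σ(351/1) = 1 · 560 = 560
  d = 3: 𝟙(3) · σ(351/3) = 1 · 182 = 182
  d = 9: 𝟙(9) · σ(351/9) = 1 · 56 = 56
  d = 13: 𝟙(13) · σ(351/13) = 1 · 40 = 40
  d = 27: 𝟙(27) · σ(351/27) = 1 · 14 = 14
  d = 39: 𝟙(39) · σ(351/39) = 1 · 13 = 13
  d = 117: 𝟙(117) · σ(351/117) = 1 · 4 = 4
  d = 351: 𝟙(351) · σ(351/351) = 1 · 1 = 1
Summing: (𝟙 * σ)(351) = 560 + 182 + 56 + 40 + 14 + 13 + 4 + 1 = 870.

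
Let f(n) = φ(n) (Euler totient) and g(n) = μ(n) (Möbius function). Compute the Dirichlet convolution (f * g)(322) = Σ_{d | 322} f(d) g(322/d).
(φ * μ)(322) = 0

Divisors of 322: [1, 2, 7, 14, 23, 46, 161, 322]. For each d | 322:
  d = 1: φ(1) · μ(322/1) = 1 · -1 = -1
  d = 2: φ(2) · μ(322/2) = 1 · 1 = 1
  d = 7: φ(7) · μ(322/7) = 6 · 1 = 6
  d = 14: φ(14) · μ(322/14) = 6 · -1 = -6
  d = 23: φ(23) · μ(322/23) = 22 · 1 = 22
  d = 46: φ(46) · μ(322/46) = 22 · -1 = -22
  d = 161: φ(161) · μ(322/161) = 132 · -1 = -132
  d = 322: φ(322) · μ(322/322) = 132 · 1 = 132
Summing: (φ * μ)(322) = -1 + 1 + 6 + -6 + 22 + -22 + -132 + 132 = 0.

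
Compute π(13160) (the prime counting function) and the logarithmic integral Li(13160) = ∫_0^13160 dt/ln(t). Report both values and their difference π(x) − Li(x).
π(13160) = 1565;  Li(13160) ≈ 1583.99;  π(x) − Li(x) ≈ -18.99.

Direct count of primes ≤ 13160 gives π(13160) = 1565. Numerical evaluation of the logarithmic integral gives Li(13160) ≈ 1583.99. The difference π(x) − Li(x) ≈ -18.99 is typically negative for small/moderate x (Li(x) overestimates), though Littlewood's theorem shows this sign changes infinitely often.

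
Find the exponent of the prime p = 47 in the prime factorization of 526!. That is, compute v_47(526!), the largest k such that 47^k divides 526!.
v_47(526!) = 11

Legendre's formula: v_p(n!) = Σ_{k ≥ 1} ⌊n / p^k⌋. For p = 47, n = 526, the terms are:
  ⌊526/47^1⌋ = ⌊526/47⌋ = 11
(the next term ⌊526/47^2⌋ = 0, terminating the sum). Summing: v_47(526!) = 11 = 11.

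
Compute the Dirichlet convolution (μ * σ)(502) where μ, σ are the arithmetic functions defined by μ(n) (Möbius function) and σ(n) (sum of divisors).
(μ * σ)(502) = 502

Divisors of 502: [1, 2, 251, 502]. For each d | 502:
  d = 1: μ(1) · σ(502/1) = 1 · 756 = 756
  d = 2: μ(2) · σ(502/2) = -1 · 252 = -252
  d = 251: μ(251) · σ(502/251) = -1 · 3 = -3
  d = 502: μ(502) · σ(502/502) = 1 · 1 = 1
Summing: (μ * σ)(502) = 756 + -252 + -3 + 1 = 502.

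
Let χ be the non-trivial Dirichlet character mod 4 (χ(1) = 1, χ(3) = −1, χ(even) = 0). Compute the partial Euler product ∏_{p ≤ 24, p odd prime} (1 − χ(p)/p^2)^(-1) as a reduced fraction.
∏ = 7900068038863/8628726988800

The odd primes p ≤ 24 are [3, 5, 7, 11, 13, 17, 19, 23]. For each, χ(p) = 1 if p ≡ 1 mod 4, χ(p) = −1 if p ≡ 3 mod 4. Taking (1 − χ(p)/p^2)^(-1) = p^2/(p^2 − χ(p)): (1 − (-1)/3^2)^(-1) · (1 − (1)/5^2)^(-1) · (1 − (-1)/7^2)^(-1) · (1 − (-1)/11^2)^(-1) · (1 − (1)/13^2)^(-1) · (1 − (1)/17^2)^(-1) · (1 − (-1)/19^2)^(-1) · (1 − (-1)/23^2)^(-1) = 7900068038863/8628726988800.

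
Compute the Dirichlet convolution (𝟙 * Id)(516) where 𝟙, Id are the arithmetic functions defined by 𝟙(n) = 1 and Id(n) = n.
(𝟙 * Id)(516) = 1232

Divisors of 516: [1, 2, 3, 4, 6, 12, 43, 86, 129, 172, 258, 516]. For each d | 516:
  d = 1: 𝟙(1) · Id(516/1) = 1 · 516 = 516
  d = 2: 𝟙(2) · Id(516/2) = 1 · 258 = 258
  d = 3: 𝟙(3) · Id(516/3) = 1 · 172 = 172
  d = 4: 𝟙(4) · Id(516/4) = 1 · 129 = 129
  d = 6: 𝟙(6) · Id(516/6) = 1 · 86 = 86
  d = 12: 𝟙(12) · Id(516/12) = 1 · 43 = 43
  d = 43: 𝟙(43) · Id(516/43) = 1 · 12 = 12
  d = 86: 𝟙(86) · Id(516/86) = 1 · 6 = 6
  d = 129: 𝟙(129) · Id(516/129) = 1 · 4 = 4
  d = 172: 𝟙(172) · Id(516/172) = 1 · 3 = 3
  d = 258: 𝟙(258) · Id(516/258) = 1 · 2 = 2
  d = 516: 𝟙(516) · Id(516/516) = 1 · 1 = 1
Summing: (𝟙 * Id)(516) = 516 + 258 + 172 + 129 + 86 + 43 + 12 + 6 + 4 + 3 + 2 + 1 = 1232.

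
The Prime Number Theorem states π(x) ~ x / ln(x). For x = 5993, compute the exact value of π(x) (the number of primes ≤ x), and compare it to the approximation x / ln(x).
π(5993) = 783;  x/ln(x) ≈ 688.98;  relative error ≈ 12.01%.

Directly count primes up to 5993: π(5993) = 783. The PNT approximation gives 5993/ln(5993) ≈ 5993/8.69835 ≈ 688.98. Relative error (π(x) − x/ln(x)) / π(x) ≈ 12.01%; the approximation is known to undercount slightly (Li(x) is a better estimate).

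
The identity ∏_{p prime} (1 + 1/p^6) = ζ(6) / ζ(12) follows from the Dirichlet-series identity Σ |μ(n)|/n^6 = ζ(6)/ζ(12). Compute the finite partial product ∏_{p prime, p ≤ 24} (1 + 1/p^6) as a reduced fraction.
∏ = 1528148900144746288585670319214284020/1502467574555591484127420211226932553

The primes p ≤ 24 are [2, 3, 5, 7, 11, 13, 17, 19, 23]. For each, (1 + 1/p^6) = (p^6 + 1)/p^6. Multiplying these fractions over p ∈ [2, 3, 5, 7, 11, 13, 17, 19, 23] gives 1528148900144746288585670319214284020/1502467574555591484127420211226932553. (In the limit P → ∞ this tends to ζ(6)/ζ(12).)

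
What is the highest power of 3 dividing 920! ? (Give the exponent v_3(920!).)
v_3(920!) = 457

Legendre's formula: v_p(n!) = Σ_{k ≥ 1} ⌊n / p^k⌋. For p = 3, n = 920, the terms are:
  ⌊920/3^1⌋ = ⌊920/3⌋ = 306
  ⌊920/3^2⌋ = ⌊920/9⌋ = 102
  ⌊920/3^3⌋ = ⌊920/27⌋ = 34
  ⌊920/3^4⌋ = ⌊920/81⌋ = 11
  ⌊920/3^5⌋ = ⌊920/243⌋ = 3
  ⌊920/3^6⌋ = ⌊920/729⌋ = 1
(the next term ⌊920/3^7⌋ = 0, terminating the sum). Summing: v_3(920!) = 306 + 102 + 34 + 11 + 3 + 1 = 457.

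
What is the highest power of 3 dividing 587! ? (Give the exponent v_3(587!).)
v_3(587!) = 290

Legendre's formula: v_p(n!) = Σ_{k ≥ 1} ⌊n / p^k⌋. For p = 3, n = 587, the terms are:
  ⌊587/3^1⌋ = ⌊587/3⌋ = 195
  ⌊587/3^2⌋ = ⌊587/9⌋ = 65
  ⌊587/3^3⌋ = ⌊587/27⌋ = 21
  ⌊587/3^4⌋ = ⌊587/81⌋ = 7
  ⌊587/3^5⌋ = ⌊587/243⌋ = 2
(the next term ⌊587/3^6⌋ = 0, terminating the sum). Summing: v_3(587!) = 195 + 65 + 21 + 7 + 2 = 290.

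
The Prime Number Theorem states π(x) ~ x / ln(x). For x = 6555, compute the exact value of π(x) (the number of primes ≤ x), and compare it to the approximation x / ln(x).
π(6555) = 847;  x/ln(x) ≈ 745.90;  relative error ≈ 11.94%.

Directly count primes up to 6555: π(6555) = 847. The PNT approximation gives 6555/ln(6555) ≈ 6555/8.78798 ≈ 745.90. Relative error (π(x) − x/ln(x)) / π(x) ≈ 11.94%; the approximation is known to undercount slightly (Li(x) is a better estimate).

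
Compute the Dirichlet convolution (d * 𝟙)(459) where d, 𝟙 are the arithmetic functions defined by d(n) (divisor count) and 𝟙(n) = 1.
(d * 𝟙)(459) = 30

Divisors of 459: [1, 3, 9, 17, 27, 51, 153, 459]. For each d | 459:
  d = 1: d(1) · 𝟙(459/1) = 1 · 1 = 1
  d = 3: d(3) · 𝟙(459/3) = 2 · 1 = 2
  d = 9: d(9) · 𝟙(459/9) = 3 · 1 = 3
  d = 17: d(17) · 𝟙(459/17) = 2 · 1 = 2
  d = 27: d(27) · 𝟙(459/27) = 4 · 1 = 4
  d = 51: d(51) · 𝟙(459/51) = 4 · 1 = 4
  d = 153: d(153) · 𝟙(459/153) = 6 · 1 = 6
  d = 459: d(459) · 𝟙(459/459) = 8 · 1 = 8
Summing: (d * 𝟙)(459) = 1 + 2 + 3 + 2 + 4 + 4 + 6 + 8 = 30.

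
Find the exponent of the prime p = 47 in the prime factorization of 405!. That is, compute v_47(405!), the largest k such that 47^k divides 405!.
v_47(405!) = 8

Legendre's formula: v_p(n!) = Σ_{k ≥ 1} ⌊n / p^k⌋. For p = 47, n = 405, the terms are:
  ⌊405/47^1⌋ = ⌊405/47⌋ = 8
(the next term ⌊405/47^2⌋ = 0, terminating the sum). Summing: v_47(405!) = 8 = 8.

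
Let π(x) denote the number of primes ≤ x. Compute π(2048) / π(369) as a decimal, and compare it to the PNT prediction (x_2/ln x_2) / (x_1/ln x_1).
π(2048)/π(369) = 309/73 ≈ 4.2329;  PNT prediction ≈ 4.3026.

π(369) = 73 and π(2048) = 309, so π(2048)/π(369) ≈ 4.2329. The PNT-predicted ratio is (2048/ln(2048)) / (369/ln(369)) ≈ 4.3026. The two agree to within a few percent, as expected.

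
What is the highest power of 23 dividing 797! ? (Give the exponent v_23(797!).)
v_23(797!) = 35

Legendre's formula: v_p(n!) = Σ_{k ≥ 1} ⌊n / p^k⌋. For p = 23, n = 797, the terms are:
  ⌊797/23^1⌋ = ⌊797/23⌋ = 34
  ⌊797/23^2⌋ = ⌊797/529⌋ = 1
(the next term ⌊797/23^3⌋ = 0, terminating the sum). Summing: v_23(797!) = 34 + 1 = 35.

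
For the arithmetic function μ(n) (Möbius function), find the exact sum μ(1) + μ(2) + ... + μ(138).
Σ_{n ≤ 138} μ(n) = -3

Compute μ(n) for each 1 ≤ n ≤ 138: μ(1) = 1, μ(2) = -1, μ(3) = -1, μ(4) = 0, μ(5) = -1, μ(6) = 1, μ(7) = -1, μ(8) = 0, μ(9) = 0, μ(10) = 1, μ(11) = -1, μ(12) = 0, μ(13) = -1, μ(14) = 1, μ(15) = 1, μ(16) = 0, μ(17) = -1, μ(18) = 0, μ(19) = -1, μ(20) = 0, μ(21) = 1, μ(22) = 1, μ(23) = -1, μ(24) = 0, μ(25) = 0, μ(26) = 1, μ(27) = 0, μ(28) = 0, μ(29) = -1, μ(30) = -1, μ(31) = -1, μ(32) = 0, μ(33) = 1, μ(34) = 1, μ(35) = 1, μ(36) = 0, μ(37) = -1, μ(38) = 1, μ(39) = 1, μ(40) = 0, μ(41) = -1, μ(42) = -1, μ(43) = -1, μ(44) = 0, μ(45) = 0, μ(46) = 1, μ(47) = -1, μ(48) = 0, μ(49) = 0, μ(50) = 0, μ(51) = 1, μ(52) = 0, μ(53) = -1, μ(54) = 0, μ(55) = 1, μ(56) = 0, μ(57) = 1, μ(58) = 1, μ(59) = -1, μ(60) = 0, μ(61) = -1, μ(62) = 1, μ(63) = 0, μ(64) = 0, μ(65) = 1, μ(66) = -1, μ(67) = -1, μ(68) = 0, μ(69) = 1, μ(70) = -1, μ(71) = -1, μ(72) = 0, μ(73) = -1, μ(74) = 1, μ(75) = 0, μ(76) = 0, μ(77) = 1, μ(78) = -1, μ(79) = -1, μ(80) = 0, μ(81) = 0, μ(82) = 1, μ(83) = -1, μ(84) = 0, μ(85) = 1, μ(86) = 1, μ(87) = 1, μ(88) = 0, μ(89) = -1, μ(90) = 0, μ(91) = 1, μ(92) = 0, μ(93) = 1, μ(94) = 1, μ(95) = 1, μ(96) = 0, μ(97) = -1, μ(98) = 0, μ(99) = 0, μ(100) = 0, μ(101) = -1, μ(102) = -1, μ(103) = -1, μ(104) = 0, μ(105) = -1, μ(106) = 1, μ(107) = -1, μ(108) = 0, μ(109) = -1, μ(110) = -1, μ(111) = 1, μ(112) = 0, μ(113) = -1, μ(114) = -1, μ(115) = 1, μ(116) = 0, μ(117) = 0, μ(118) = 1, μ(119) = 1, μ(120) = 0, μ(121) = 0, μ(122) = 1, μ(123) = 1, μ(124) = 0, μ(125) = 0, μ(126) = 0, μ(127) = -1, μ(128) = 0, μ(129) = 1, μ(130) = -1, μ(131) = -1, μ(132) = 0, μ(133) = 1, μ(134) = 1, μ(135) = 0, μ(136) = 0, μ(137) = -1, μ(138) = -1. Summing all 138 values: -3. (Mertens function M(x) = Σ_{n ≤ x} μ(n); on average M(x) should be small (PNT ⟺ M(x) = o(x)).)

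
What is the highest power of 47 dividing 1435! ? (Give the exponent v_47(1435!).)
v_47(1435!) = 30

Legendre's formula: v_p(n!) = Σ_{k ≥ 1} ⌊n / p^k⌋. For p = 47, n = 1435, the terms are:
  ⌊1435/47^1⌋ = ⌊1435/47⌋ = 30
(the next term ⌊1435/47^2⌋ = 0, terminating the sum). Summing: v_47(1435!) = 30 = 30.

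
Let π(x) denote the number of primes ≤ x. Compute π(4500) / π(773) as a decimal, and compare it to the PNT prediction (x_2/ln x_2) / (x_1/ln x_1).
π(4500)/π(773) = 610/137 ≈ 4.4526;  PNT prediction ≈ 4.6024.

π(773) = 137 and π(4500) = 610, so π(4500)/π(773) ≈ 4.4526. The PNT-predicted ratio is (4500/ln(4500)) / (773/ln(773)) ≈ 4.6024. The two agree to within a few percent, as expected.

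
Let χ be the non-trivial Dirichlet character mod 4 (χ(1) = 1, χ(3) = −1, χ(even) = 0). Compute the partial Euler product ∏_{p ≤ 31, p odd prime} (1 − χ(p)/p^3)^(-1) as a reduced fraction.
∏ = 16829566118167783909225/17369167366519535960064

The odd primes p ≤ 31 are [3, 5, 7, 11, 13, 17, 19, 23, 29, 31]. For each, χ(p) = 1 if p ≡ 1 mod 4, χ(p) = −1 if p ≡ 3 mod 4. Taking (1 − χ(p)/p^3)^(-1) = p^3/(p^3 − χ(p)): (1 − (-1)/3^3)^(-1) · (1 − (1)/5^3)^(-1) · (1 − (-1)/7^3)^(-1) · (1 − (-1)/11^3)^(-1) · (1 − (1)/13^3)^(-1) · (1 − (1)/17^3)^(-1) · (1 − (-1)/19^3)^(-1) · (1 − (-1)/23^3)^(-1) · (1 − (1)/29^3)^(-1) · (1 − (-1)/31^3)^(-1) = 16829566118167783909225/17369167366519535960064.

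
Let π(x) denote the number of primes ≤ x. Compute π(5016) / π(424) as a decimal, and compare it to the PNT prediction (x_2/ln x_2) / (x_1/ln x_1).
π(5016)/π(424) = 672/82 ≈ 8.1951;  PNT prediction ≈ 8.3998.

π(424) = 82 and π(5016) = 672, so π(5016)/π(424) ≈ 8.1951. The PNT-predicted ratio is (5016/ln(5016)) / (424/ln(424)) ≈ 8.3998. The two agree to within a few percent, as expected.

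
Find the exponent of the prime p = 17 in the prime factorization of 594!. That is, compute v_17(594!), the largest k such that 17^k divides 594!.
v_17(594!) = 36

Legendre's formula: v_p(n!) = Σ_{k ≥ 1} ⌊n / p^k⌋. For p = 17, n = 594, the terms are:
  ⌊594/17^1⌋ = ⌊594/17⌋ = 34
  ⌊594/17^2⌋ = ⌊594/289⌋ = 2
(the next term ⌊594/17^3⌋ = 0, terminating the sum). Summing: v_17(594!) = 34 + 2 = 36.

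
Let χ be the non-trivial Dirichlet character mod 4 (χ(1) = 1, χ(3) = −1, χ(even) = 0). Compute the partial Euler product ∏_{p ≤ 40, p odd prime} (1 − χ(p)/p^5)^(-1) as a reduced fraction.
∏ = 36434162976122653852428171915209665920933190877591375/36574689167094305070442169349729960875390257302863872

The odd primes p ≤ 40 are [3, 5, 7, 11, 13, 17, 19, 23, 29, 31, 37]. For each, χ(p) = 1 if p ≡ 1 mod 4, χ(p) = −1 if p ≡ 3 mod 4. Taking (1 − χ(p)/p^5)^(-1) = p^5/(p^5 − χ(p)): (1 − (-1)/3^5)^(-1) · (1 − (1)/5^5)^(-1) · (1 − (-1)/7^5)^(-1) · (1 − (-1)/11^5)^(-1) · (1 − (1)/13^5)^(-1) · (1 − (1)/17^5)^(-1) · (1 − (-1)/19^5)^(-1) · (1 − (-1)/23^5)^(-1) · (1 − (1)/29^5)^(-1) · (1 − (-1)/31^5)^(-1) · (1 − (1)/37^5)^(-1) = 36434162976122653852428171915209665920933190877591375/36574689167094305070442169349729960875390257302863872.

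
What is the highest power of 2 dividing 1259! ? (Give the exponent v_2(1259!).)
v_2(1259!) = 1252

Legendre's formula: v_p(n!) = Σ_{k ≥ 1} ⌊n / p^k⌋. For p = 2, n = 1259, the terms are:
  ⌊1259/2^1⌋ = ⌊1259/2⌋ = 629
  ⌊1259/2^2⌋ = ⌊1259/4⌋ = 314
  ⌊1259/2^3⌋ = ⌊1259/8⌋ = 157
  ⌊1259/2^4⌋ = ⌊1259/16⌋ = 78
  ⌊1259/2^5⌋ = ⌊1259/32⌋ = 39
  ⌊1259/2^6⌋ = ⌊1259/64⌋ = 19
  ⌊1259/2^7⌋ = ⌊1259/128⌋ = 9
  ⌊1259/2^8⌋ = ⌊1259/256⌋ = 4
  ⌊1259/2^9⌋ = ⌊1259/512⌋ = 2
  ⌊1259/2^10⌋ = ⌊1259/1024⌋ = 1
(the next term ⌊1259/2^11⌋ = 0, terminating the sum). Summing: v_2(1259!) = 629 + 314 + 157 + 78 + 39 + 19 + 9 + 4 + 2 + 1 = 1252.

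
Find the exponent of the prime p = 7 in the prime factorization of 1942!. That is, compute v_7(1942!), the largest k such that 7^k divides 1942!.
v_7(1942!) = 321

Legendre's formula: v_p(n!) = Σ_{k ≥ 1} ⌊n / p^k⌋. For p = 7, n = 1942, the terms are:
  ⌊1942/7^1⌋ = ⌊1942/7⌋ = 277
  ⌊1942/7^2⌋ = ⌊1942/49⌋ = 39
  ⌊1942/7^3⌋ = ⌊1942/343⌋ = 5
(the next term ⌊1942/7^4⌋ = 0, terminating the sum). Summing: v_7(1942!) = 277 + 39 + 5 = 321.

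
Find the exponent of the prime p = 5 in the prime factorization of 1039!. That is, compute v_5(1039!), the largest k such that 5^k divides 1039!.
v_5(1039!) = 257

Legendre's formula: v_p(n!) = Σ_{k ≥ 1} ⌊n / p^k⌋. For p = 5, n = 1039, the terms are:
  ⌊1039/5^1⌋ = ⌊1039/5⌋ = 207
  ⌊1039/5^2⌋ = ⌊1039/25⌋ = 41
  ⌊1039/5^3⌋ = ⌊1039/125⌋ = 8
  ⌊1039/5^4⌋ = ⌊1039/625⌋ = 1
(the next term ⌊1039/5^5⌋ = 0, terminating the sum). Summing: v_5(1039!) = 207 + 41 + 8 + 1 = 257.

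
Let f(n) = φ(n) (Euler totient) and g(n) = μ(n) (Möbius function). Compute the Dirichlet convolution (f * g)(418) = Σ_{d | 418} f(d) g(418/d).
(φ * μ)(418) = 0

Divisors of 418: [1, 2, 11, 19, 22, 38, 209, 418]. For each d | 418:
  d = 1: φ(1) · μ(418/1) = 1 · -1 = -1
  d = 2: φ(2) · μ(418/2) = 1 · 1 = 1
  d = 11: φ(11) · μ(418/11) = 10 · 1 = 10
  d = 19: φ(19) · μ(418/19) = 18 · 1 = 18
  d = 22: φ(22) · μ(418/22) = 10 · -1 = -10
  d = 38: φ(38) · μ(418/38) = 18 · -1 = -18
  d = 209: φ(209) · μ(418/209) = 180 · -1 = -180
  d = 418: φ(418) · μ(418/418) = 180 · 1 = 180
Summing: (φ * μ)(418) = -1 + 1 + 10 + 18 + -10 + -18 + -180 + 180 = 0.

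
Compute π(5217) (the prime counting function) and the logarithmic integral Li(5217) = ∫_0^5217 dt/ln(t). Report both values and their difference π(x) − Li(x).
π(5217) = 693;  Li(5217) ≈ 709.69;  π(x) − Li(x) ≈ -16.69.

Direct count of primes ≤ 5217 gives π(5217) = 693. Numerical evaluation of the logarithmic integral gives Li(5217) ≈ 709.69. The difference π(x) − Li(x) ≈ -16.69 is typically negative for small/moderate x (Li(x) overestimates), though Littlewood's theorem shows this sign changes infinitely often.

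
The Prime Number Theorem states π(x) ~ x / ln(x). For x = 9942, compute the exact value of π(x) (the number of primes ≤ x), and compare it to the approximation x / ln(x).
π(9942) = 1226;  x/ln(x) ≈ 1080.12;  relative error ≈ 11.90%.

Directly count primes up to 9942: π(9942) = 1226. The PNT approximation gives 9942/ln(9942) ≈ 9942/9.20452 ≈ 1080.12. Relative error (π(x) − x/ln(x)) / π(x) ≈ 11.90%; the approximation is known to undercount slightly (Li(x) is a better estimate).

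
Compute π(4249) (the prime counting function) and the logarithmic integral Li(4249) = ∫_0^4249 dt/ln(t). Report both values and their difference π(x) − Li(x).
π(4249) = 582;  Li(4249) ≈ 595.28;  π(x) − Li(x) ≈ -13.28.

Direct count of primes ≤ 4249 gives π(4249) = 582. Numerical evaluation of the logarithmic integral gives Li(4249) ≈ 595.28. The difference π(x) − Li(x) ≈ -13.28 is typically negative for small/moderate x (Li(x) overestimates), though Littlewood's theorem shows this sign changes infinitely often.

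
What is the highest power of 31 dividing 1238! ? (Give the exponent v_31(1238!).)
v_31(1238!) = 40

Legendre's formula: v_p(n!) = Σ_{k ≥ 1} ⌊n / p^k⌋. For p = 31, n = 1238, the terms are:
  ⌊1238/31^1⌋ = ⌊1238/31⌋ = 39
  ⌊1238/31^2⌋ = ⌊1238/961⌋ = 1
(the next term ⌊1238/31^3⌋ = 0, terminating the sum). Summing: v_31(1238!) = 39 + 1 = 40.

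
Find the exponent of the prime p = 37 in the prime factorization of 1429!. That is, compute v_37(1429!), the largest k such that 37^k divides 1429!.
v_37(1429!) = 39

Legendre's formula: v_p(n!) = Σ_{k ≥ 1} ⌊n / p^k⌋. For p = 37, n = 1429, the terms are:
  ⌊1429/37^1⌋ = ⌊1429/37⌋ = 38
  ⌊1429/37^2⌋ = ⌊1429/1369⌋ = 1
(the next term ⌊1429/37^3⌋ = 0, terminating the sum). Summing: v_37(1429!) = 38 + 1 = 39.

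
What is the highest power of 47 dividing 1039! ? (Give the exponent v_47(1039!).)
v_47(1039!) = 22

Legendre's formula: v_p(n!) = Σ_{k ≥ 1} ⌊n / p^k⌋. For p = 47, n = 1039, the terms are:
  ⌊1039/47^1⌋ = ⌊1039/47⌋ = 22
(the next term ⌊1039/47^2⌋ = 0, terminating the sum). Summing: v_47(1039!) = 22 = 22.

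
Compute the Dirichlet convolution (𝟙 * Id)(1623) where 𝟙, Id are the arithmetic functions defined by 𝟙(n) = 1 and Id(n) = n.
(𝟙 * Id)(1623) = 2168

Divisors of 1623: [1, 3, 541, 1623]. For each d | 1623:
  d = 1: 𝟙(1) · Id(1623/1) = 1 · 1623 = 1623
  d = 3: 𝟙(3) · Id(1623/3) = 1 · 541 = 541
  d = 541: 𝟙(541) · Id(1623/541) = 1 · 3 = 3
  d = 1623: 𝟙(1623) · Id(1623/1623) = 1 · 1 = 1
Summing: (𝟙 * Id)(1623) = 1623 + 541 + 3 + 1 = 2168.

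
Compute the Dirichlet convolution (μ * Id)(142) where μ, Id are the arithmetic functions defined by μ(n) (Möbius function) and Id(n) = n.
(μ * Id)(142) = 70

Divisors of 142: [1, 2, 71, 142]. For each d | 142:
  d = 1: μ(1) · Id(142/1) = 1 · 142 = 142
  d = 2: μ(2) · Id(142/2) = -1 · 71 = -71
  d = 71: μ(71) · Id(142/71) = -1 · 2 = -2
  d = 142: μ(142) · Id(142/142) = 1 · 1 = 1
Summing: (μ * Id)(142) = 142 + -71 + -2 + 1 = 70.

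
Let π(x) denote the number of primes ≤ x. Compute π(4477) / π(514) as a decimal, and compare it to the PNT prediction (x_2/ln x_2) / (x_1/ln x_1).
π(4477)/π(514) = 607/97 ≈ 6.2577;  PNT prediction ≈ 6.4675.

π(514) = 97 and π(4477) = 607, so π(4477)/π(514) ≈ 6.2577. The PNT-predicted ratio is (4477/ln(4477)) / (514/ln(514)) ≈ 6.4675. The two agree to within a few percent, as expected.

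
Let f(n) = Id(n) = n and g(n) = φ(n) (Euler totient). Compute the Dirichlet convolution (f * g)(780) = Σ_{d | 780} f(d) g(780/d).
(Id * φ)(780) = 9000

Divisors of 780: [1, 2, 3, 4, 5, 6, 10, 12, 13, 15, 20, 26, 30, 39, 52, 60, 65, 78, 130, 156, 195, 260, 390, 780]. For each d | 780:
  d = 1: Id(1) · φ(780/1) = 1 · 192 = 192
  d = 2: Id(2) · φ(780/2) = 2 · 96 = 192
  d = 3: Id(3) · φ(780/3) = 3 · 96 = 288
  d = 4: Id(4) · φ(780/4) = 4 · 96 = 384
  d = 5: Id(5) · φ(780/5) = 5 · 48 = 240
  d = 6: Id(6) · φ(780/6) = 6 · 48 = 288
  d = 10: Id(10) · φ(780/10) = 10 · 24 = 240
  d = 12: Id(12) · φ(780/12) = 12 · 48 = 576
  d = 13: Id(13) · φ(780/13) = 13 · 16 = 208
  d = 15: Id(15) · φ(780/15) = 15 · 24 = 360
  d = 20: Id(20) · φ(780/20) = 20 · 24 = 480
  d = 26: Id(26) · φ(780/26) = 26 · 8 = 208
  d = 30: Id(30) · φ(780/30) = 30 · 12 = 360
  d = 39: Id(39) · φ(780/39) = 39 · 8 = 312
  d = 52: Id(52) · φ(780/52) = 52 · 8 = 416
  d = 60: Id(60) · φ(780/60) = 60 · 12 = 720
  d = 65: Id(65) · φ(780/65) = 65 · 4 = 260
  d = 78: Id(78) · φ(780/78) = 78 · 4 = 312
  d = 130: Id(130) · φ(780/130) = 130 · 2 = 260
  d = 156: Id(156) · φ(780/156) = 156 · 4 = 624
  d = 195: Id(195) · φ(780/195) = 195 · 2 = 390
  d = 260: Id(260) · φ(780/260) = 260 · 2 = 520
  d = 390: Id(390) · φ(780/390) = 390 · 1 = 390
  d = 780: Id(780) · φ(780/780) = 780 · 1 = 780
Summing: (Id * φ)(780) = 192 + 192 + 288 + 384 + 240 + 288 + 240 + 576 + 208 + 360 + 480 + 208 + 360 + 312 + 416 + 720 + 260 + 312 + 260 + 624 + 390 + 520 + 390 + 780 = 9000.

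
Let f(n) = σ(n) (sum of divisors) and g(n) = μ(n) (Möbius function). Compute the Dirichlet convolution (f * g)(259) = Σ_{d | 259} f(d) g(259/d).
(σ * μ)(259) = 259

Divisors of 259: [1, 7, 37, 259]. For each d | 259:
  d = 1: σ(1) · μ(259/1) = 1 · 1 = 1
  d = 7: σ(7) · μ(259/7) = 8 · -1 = -8
  d = 37: σ(37) · μ(259/37) = 38 · -1 = -38
  d = 259: σ(259) · μ(259/259) = 304 · 1 = 304
Summing: (σ * μ)(259) = 1 + -8 + -38 + 304 = 259.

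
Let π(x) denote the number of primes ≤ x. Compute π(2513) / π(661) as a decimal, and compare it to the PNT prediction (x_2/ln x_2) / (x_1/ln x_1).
π(2513)/π(661) = 368/121 ≈ 3.0413;  PNT prediction ≈ 3.1533.

π(661) = 121 and π(2513) = 368, so π(2513)/π(661) ≈ 3.0413. The PNT-predicted ratio is (2513/ln(2513)) / (661/ln(661)) ≈ 3.1533. The two agree to within a few percent, as expected.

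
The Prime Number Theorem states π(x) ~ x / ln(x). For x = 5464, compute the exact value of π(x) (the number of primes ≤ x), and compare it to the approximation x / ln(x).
π(5464) = 721;  x/ln(x) ≈ 634.91;  relative error ≈ 11.94%.

Directly count primes up to 5464: π(5464) = 721. The PNT approximation gives 5464/ln(5464) ≈ 5464/8.60594 ≈ 634.91. Relative error (π(x) − x/ln(x)) / π(x) ≈ 11.94%; the approximation is known to undercount slightly (Li(x) is a better estimate).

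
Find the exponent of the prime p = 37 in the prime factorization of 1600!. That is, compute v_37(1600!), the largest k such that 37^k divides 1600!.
v_37(1600!) = 44

Legendre's formula: v_p(n!) = Σ_{k ≥ 1} ⌊n / p^k⌋. For p = 37, n = 1600, the terms are:
  ⌊1600/37^1⌋ = ⌊1600/37⌋ = 43
  ⌊1600/37^2⌋ = ⌊1600/1369⌋ = 1
(the next term ⌊1600/37^3⌋ = 0, terminating the sum). Summing: v_37(1600!) = 43 + 1 = 44.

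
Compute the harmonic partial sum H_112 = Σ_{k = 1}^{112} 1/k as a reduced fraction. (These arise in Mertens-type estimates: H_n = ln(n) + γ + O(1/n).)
H_112 = 815184434573383335650686014939192934428778620497/153803387341307877636928566091115101174034840640

Direct summation: H_112 = 1 + 1/2 + ... + 1/112. The least common denominator is lcm(1, ..., 112) = 8459186303771933270031071135011330564571916235200; over this denominator the numerator is 8459186303771933270031071135011330564571916235200 + 4229593151885966635015535567505665282285958117600 + 2819728767923977756677023711670443521523972078400 + 2114796575942983317507767783752832641142979058800 + 1691837260754386654006214227002266112914383247040 + 1409864383961988878338511855835221760761986039200 + 1208455186253133324290153019287332937795988033600 + 1057398287971491658753883891876416320571489529400 + 939909589307992585559007903890147840507990692800 + 845918630377193327003107113501133056457191623520 + 769016936706539388184642830455575505870174203200 + 704932191980994439169255927917610880380993019600 + 650706638751687174617774702693179274197839710400 + 604227593126566662145076509643666468897994016800 + 563945753584795551335404742334088704304794415680 + 528699143985745829376941945938208160285744764700 + 497599194339525486472415949118313562621877425600 + 469954794653996292779503951945073920253995346400 + 445220331777470172106898480790070029714311380800 + 422959315188596663501553556750566528228595811760 + 402818395417711108096717673095777645931996011200 + 384508468353269694092321415227787752935087101600 + 367790708859649272610046571087449154981387662400 + 352466095990497219584627963958805440190496509800 + 338367452150877330801242845400453222582876649408 + 325353319375843587308887351346589637098919855200 + 313303196435997528519669301296715946835996897600 + 302113796563283331072538254821833234448997008400 + 291696079440411492070036935690045881536962628800 + 281972876792397775667702371167044352152397207840 + 272876977541030105484873262419720340792642459200 + 264349571992872914688470972969104080142872382350 + 256338978902179796061547610151858501956724734400 + 248799597169762743236207974559156781310938712800 + 241691037250626664858030603857466587559197606720 + 234977397326998146389751975972536960126997673200 + 228626656858700899190028949594900826069511249600 + 222610165888735086053449240395035014857155690400 + 216902212917229058205924900897726424732613236800 + 211479657594298331750776778375283264114297905880 + 206321617165169104147099295975886111331022347200 + 201409197708855554048358836547888822965998005600 + 196725262878417052791420258953751873594695726400 + 192254234176634847046160707613893876467543550800 + 187981917861598517111801580778029568101598138560 + 183895354429824636305023285543724577490693831200 + 179982687314296452553852577340666607756849281600 + 176233047995248609792313981979402720095248254900 + 172636455179019046327164717041047562542284004800 + 169183726075438665400621422700226611291438324704 + 165866398113175162157471983039437854207292475200 + 162676659687921793654443675673294818549459927600 + 159607288750413835283605115754930765369281438400 + 156651598217998764259834650648357973417998448800 + 153803387341307877636928566091115101174034840640 + 151056898281641665536269127410916617224498504200 + 148406777259156724035632826930023343238103793600 + 145848039720205746035018467845022940768481314400 + 143376039046981919831035103983242890924947732800 + 140986438396198887833851185583522176076198603920 + 138675185307736610984115920246087386304457643200 + 136438488770515052742436631209860170396321229600 + 134272798472570369365572557698592548643998670400 + 132174785996436457344235486484552040071436191175 + 130141327750337434923554940538635854839567942080 + 128169489451089898030773805075929250978362367200 + 126256511996596018955687628880766127829431585600 + 124399798584881371618103987279578390655469356400 + 122596902953216424203348857029149718327129220800 + 120845518625313332429015301928733293779598803360 + 119143469067210327746916494859314514993970651200 + 117488698663499073194875987986268480063498836600 + 115879264435231962603165358013853843350300222400 + 114313328429350449595014474797450413034755624800 + 112789150716959110267080948466817740860958883136 + 111305082944367543026724620197517507428577845200 + 109859562386648484026377547207939357981453457600 + 108451106458614529102962450448863212366306618400 + 107078307642682699620646470063434564108505268800 + 105739828797149165875388389187641632057148952940 + 104434398811999176173223100432238648945332299200 + 103160808582584552073549647987943055665511173600 + 101917907274360641807603266686883500777974894400 + 100704598854427777024179418273944411482999002800 + 99519838867905097294483189823662712524375485120 + 98362631439208526395710129476875936797347863200 + 97232026480137164023345645230015293845654209600 + 96127117088317423523080353806946938233771775400 + 95047037121032958090236754325970006343504676800 + 93990958930799258555900790389014784050799069280 + 92958091250241024945396386099025610599691387200 + 91947677214912318152511642771862288745346915600 + 90958992513676701828291087473240113597547486400 + 89991343657148226276926288670333303878424640800 + 89044066355494034421379696158014005942862276160 + 88116523997624304896156990989701360047624127450 + 87208106224452920309598671494962170768782641600 + 86318227589509523163582358520523781271142002400 + 85446326300726598687182536717286167318908244800 + 84591863037719332700310711350113305645719162352 + 83754319839326071980505654802092381827444715200 + 82933199056587581078735991519718927103646237600 + 82128022366717798738165739174867287034678798400 + 81338329843960896827221837836647409274729963800 + 80563679083542221619343534619155529186399202240 + 79803644375206917641802557877465382684640719200 + 79057815923102180093748328364591874435251553600 + 78325799108999382129917325324178986708999224400 + 77607213796072782293863037935883766647448772800 + 76901693670653938818464283045557550587017420320 + 76208885619566966396676316531633608689837083200 + 75528449140820832768134563705458308612249252100 = 44835143901536083460787730821655611393582824127335, so H_112 = 44835143901536083460787730821655611393582824127335/8459186303771933270031071135011330564571916235200; reducing by gcd(44835143901536083460787730821655611393582824127335, 8459186303771933270031071135011330564571916235200) = 55 gives 815184434573383335650686014939192934428778620497/153803387341307877636928566091115101174034840640 ≈ 5.30017. (The PNT-adjacent estimate ln(112) + γ ≈ 5.29571 matches within O(1/n).)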